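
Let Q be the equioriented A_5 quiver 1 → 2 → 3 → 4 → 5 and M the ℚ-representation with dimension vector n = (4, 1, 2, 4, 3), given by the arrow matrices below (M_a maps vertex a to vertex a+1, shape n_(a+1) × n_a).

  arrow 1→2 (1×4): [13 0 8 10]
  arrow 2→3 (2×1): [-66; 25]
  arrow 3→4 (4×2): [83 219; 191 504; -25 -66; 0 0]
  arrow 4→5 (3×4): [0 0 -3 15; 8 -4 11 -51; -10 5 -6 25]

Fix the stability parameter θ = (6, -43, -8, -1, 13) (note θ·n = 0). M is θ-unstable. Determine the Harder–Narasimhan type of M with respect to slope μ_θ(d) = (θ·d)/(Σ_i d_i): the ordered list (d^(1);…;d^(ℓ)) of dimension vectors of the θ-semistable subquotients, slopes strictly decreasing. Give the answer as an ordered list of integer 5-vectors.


Interval decomposition of M: I[1,1]^3, I[1,4], I[3,5], I[4,4], I[4,5], I[5,5].
HN type (ℓ=5): μ^(1)=13; μ^(2)=6; μ^(3)=-1; μ^(4)=-8; μ^(5)=-37/2

((0, 0, 0, 0, 3); (3, 0, 0, 0, 0); (0, 0, 0, 4, 0); (0, 0, 2, 0, 0); (1, 1, 0, 0, 0))


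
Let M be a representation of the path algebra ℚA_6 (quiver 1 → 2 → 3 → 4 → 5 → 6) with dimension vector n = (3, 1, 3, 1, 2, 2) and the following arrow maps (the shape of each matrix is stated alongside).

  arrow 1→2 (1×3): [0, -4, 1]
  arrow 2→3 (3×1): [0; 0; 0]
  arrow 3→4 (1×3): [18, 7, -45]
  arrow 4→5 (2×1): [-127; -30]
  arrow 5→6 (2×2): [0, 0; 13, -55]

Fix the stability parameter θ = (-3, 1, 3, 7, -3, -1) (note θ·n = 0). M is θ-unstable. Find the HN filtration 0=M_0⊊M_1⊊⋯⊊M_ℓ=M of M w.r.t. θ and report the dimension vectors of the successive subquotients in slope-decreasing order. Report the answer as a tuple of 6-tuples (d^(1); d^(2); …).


Via rank(M_{q-1}∘⋯∘M_p): M ≅ I[1,1]^2, I[1,2], I[3,3]^2, I[3,6], I[5,5], I[6,6].
μ_θ-semistable layers: μ^(1)=3; μ^(2)=3/2; μ^(3)=1; μ^(4)=-1; μ^(5)=-3

((0, 0, 2, 0, 0, 0); (0, 0, 1, 1, 1, 1); (0, 1, 0, 0, 0, 0); (0, 0, 0, 0, 0, 1); (3, 0, 0, 0, 1, 0))


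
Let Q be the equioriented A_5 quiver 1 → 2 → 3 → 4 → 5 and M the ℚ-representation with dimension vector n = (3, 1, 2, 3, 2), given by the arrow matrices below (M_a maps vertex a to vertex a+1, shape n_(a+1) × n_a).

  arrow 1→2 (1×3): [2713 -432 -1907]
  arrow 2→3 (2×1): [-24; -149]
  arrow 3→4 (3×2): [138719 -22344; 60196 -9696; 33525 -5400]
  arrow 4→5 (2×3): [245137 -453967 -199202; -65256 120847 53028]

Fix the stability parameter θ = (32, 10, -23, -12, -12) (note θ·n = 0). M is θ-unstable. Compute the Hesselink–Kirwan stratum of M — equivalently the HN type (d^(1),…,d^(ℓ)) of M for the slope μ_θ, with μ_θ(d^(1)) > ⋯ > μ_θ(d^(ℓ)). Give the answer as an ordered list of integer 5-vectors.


Barcode: M ≅ I[1,1]^2, I[1,3], I[3,5], I[4,4], I[4,5]. HN layers by μ_θ (4 steps, strictly decreasing):
  μ^(1)=32; μ^(2)=19/3; μ^(3)=-12; μ^(4)=-23

((2, 0, 0, 0, 0); (1, 1, 1, 0, 0); (0, 0, 0, 3, 2); (0, 0, 1, 0, 0))


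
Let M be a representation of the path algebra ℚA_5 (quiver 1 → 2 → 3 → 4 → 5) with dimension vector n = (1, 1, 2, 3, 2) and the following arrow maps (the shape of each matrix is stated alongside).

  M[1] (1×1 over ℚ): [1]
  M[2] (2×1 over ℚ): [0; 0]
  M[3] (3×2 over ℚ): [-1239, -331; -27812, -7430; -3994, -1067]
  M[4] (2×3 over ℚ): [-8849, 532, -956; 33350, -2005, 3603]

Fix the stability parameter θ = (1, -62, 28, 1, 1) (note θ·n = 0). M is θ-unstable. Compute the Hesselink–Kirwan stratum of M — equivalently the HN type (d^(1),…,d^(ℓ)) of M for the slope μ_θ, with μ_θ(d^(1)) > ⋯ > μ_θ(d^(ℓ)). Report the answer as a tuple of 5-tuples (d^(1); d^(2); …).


Via rank(M_{q-1}∘⋯∘M_p): M ≅ I[1,2], I[3,5]^2, I[4,4].
μ_θ-semistable layers: μ^(1)=10; μ^(2)=1; μ^(3)=-61/2

((0, 0, 2, 2, 2); (0, 0, 0, 1, 0); (1, 1, 0, 0, 0))


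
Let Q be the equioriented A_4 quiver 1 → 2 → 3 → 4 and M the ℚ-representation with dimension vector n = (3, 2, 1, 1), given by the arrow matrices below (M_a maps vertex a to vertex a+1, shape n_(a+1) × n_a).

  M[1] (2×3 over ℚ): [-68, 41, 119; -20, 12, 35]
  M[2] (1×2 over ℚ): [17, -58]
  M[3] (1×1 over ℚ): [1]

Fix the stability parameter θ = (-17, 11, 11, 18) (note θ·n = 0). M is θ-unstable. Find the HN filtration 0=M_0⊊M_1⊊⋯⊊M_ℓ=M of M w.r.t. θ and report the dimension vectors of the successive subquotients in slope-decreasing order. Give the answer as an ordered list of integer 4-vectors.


Barcode: M ≅ I[1,1], I[1,2], I[1,4]. HN layers by μ_θ (3 steps, strictly decreasing):
  μ^(1)=18; μ^(2)=11; μ^(3)=-17

((0, 0, 0, 1); (0, 2, 1, 0); (3, 0, 0, 0))


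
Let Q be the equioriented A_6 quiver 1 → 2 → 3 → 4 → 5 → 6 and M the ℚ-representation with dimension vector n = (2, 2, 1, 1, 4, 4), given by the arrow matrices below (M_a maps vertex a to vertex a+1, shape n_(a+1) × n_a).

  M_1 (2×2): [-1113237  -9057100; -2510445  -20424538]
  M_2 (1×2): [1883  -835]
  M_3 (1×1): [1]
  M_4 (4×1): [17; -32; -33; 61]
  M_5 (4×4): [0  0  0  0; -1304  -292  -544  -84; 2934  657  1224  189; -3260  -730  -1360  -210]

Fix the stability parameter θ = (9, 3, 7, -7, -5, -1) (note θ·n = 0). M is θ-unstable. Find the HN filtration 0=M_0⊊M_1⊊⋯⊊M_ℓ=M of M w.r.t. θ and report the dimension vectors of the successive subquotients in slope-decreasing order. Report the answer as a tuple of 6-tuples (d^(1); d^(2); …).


Barcode: M ≅ I[1,2], I[1,6], I[5,5]^3, I[6,6]^3. HN layers by μ_θ (4 steps, strictly decreasing):
  μ^(1)=6; μ^(2)=1; μ^(3)=-1; μ^(4)=-5

((1, 1, 0, 0, 0, 0); (1, 1, 1, 1, 1, 1); (0, 0, 0, 0, 0, 3); (0, 0, 0, 0, 3, 0))


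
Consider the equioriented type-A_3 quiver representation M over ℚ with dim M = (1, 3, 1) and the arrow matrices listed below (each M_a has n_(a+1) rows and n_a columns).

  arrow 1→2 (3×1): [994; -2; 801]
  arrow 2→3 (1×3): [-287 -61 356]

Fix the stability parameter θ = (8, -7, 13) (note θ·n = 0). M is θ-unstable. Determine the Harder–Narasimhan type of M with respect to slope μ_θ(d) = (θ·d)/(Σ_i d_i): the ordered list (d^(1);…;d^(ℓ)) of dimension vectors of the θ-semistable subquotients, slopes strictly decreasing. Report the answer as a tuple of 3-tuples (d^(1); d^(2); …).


Via rank(M_{q-1}∘⋯∘M_p): M ≅ I[1,2], I[2,2], I[2,3].
μ_θ-semistable layers: μ^(1)=13; μ^(2)=1/2; μ^(3)=-7

((0, 0, 1); (1, 1, 0); (0, 2, 0))


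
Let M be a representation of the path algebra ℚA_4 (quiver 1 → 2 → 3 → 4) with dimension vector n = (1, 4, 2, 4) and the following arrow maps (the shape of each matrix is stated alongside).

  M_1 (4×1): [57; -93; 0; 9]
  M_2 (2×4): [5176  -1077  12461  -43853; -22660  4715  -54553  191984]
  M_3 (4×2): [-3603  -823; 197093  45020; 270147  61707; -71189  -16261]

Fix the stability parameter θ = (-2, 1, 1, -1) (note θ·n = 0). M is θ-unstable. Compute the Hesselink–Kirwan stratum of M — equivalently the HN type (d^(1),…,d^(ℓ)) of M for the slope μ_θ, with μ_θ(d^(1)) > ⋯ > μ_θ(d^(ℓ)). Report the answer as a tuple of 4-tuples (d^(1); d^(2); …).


Interval decomposition of M: I[1,4], I[2,2]^2, I[2,4], I[4,4]^2.
HN type (ℓ=4): μ^(1)=1; μ^(2)=1/3; μ^(3)=-1; μ^(4)=-2

((0, 2, 0, 0); (0, 2, 2, 2); (0, 0, 0, 2); (1, 0, 0, 0))


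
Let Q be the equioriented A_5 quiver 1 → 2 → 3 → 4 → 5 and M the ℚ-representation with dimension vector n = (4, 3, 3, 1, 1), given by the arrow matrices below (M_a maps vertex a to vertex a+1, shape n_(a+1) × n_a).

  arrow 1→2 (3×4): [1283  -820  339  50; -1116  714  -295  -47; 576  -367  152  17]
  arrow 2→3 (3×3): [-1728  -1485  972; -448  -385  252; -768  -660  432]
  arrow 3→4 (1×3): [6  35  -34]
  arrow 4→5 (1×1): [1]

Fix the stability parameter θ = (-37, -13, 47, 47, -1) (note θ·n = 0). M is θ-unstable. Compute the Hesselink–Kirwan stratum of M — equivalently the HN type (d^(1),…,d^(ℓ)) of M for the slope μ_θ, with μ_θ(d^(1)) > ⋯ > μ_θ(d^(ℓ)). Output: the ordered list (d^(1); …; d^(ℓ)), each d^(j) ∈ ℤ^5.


Barcode: M ≅ I[1,1], I[1,2]^2, I[1,5], I[3,3]^2. HN layers by μ_θ (4 steps, strictly decreasing):
  μ^(1)=47; μ^(2)=31; μ^(3)=-13; μ^(4)=-37

((0, 0, 2, 0, 0); (0, 0, 1, 1, 1); (0, 3, 0, 0, 0); (4, 0, 0, 0, 0))


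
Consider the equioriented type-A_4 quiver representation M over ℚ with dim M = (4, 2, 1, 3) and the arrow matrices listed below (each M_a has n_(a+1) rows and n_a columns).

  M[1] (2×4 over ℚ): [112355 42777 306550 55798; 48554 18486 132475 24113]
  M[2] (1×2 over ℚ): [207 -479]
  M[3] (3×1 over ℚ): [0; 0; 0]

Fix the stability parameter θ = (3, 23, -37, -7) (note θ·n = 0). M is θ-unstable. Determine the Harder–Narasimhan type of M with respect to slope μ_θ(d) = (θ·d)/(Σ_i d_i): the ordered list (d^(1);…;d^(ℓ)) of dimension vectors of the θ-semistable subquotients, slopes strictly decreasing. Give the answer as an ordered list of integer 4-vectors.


Barcode: M ≅ I[1,1]^2, I[1,2], I[1,3], I[4,4]^3. HN layers by μ_θ (4 steps, strictly decreasing):
  μ^(1)=23; μ^(2)=3; μ^(3)=-11/3; μ^(4)=-7

((0, 1, 0, 0); (3, 0, 0, 0); (1, 1, 1, 0); (0, 0, 0, 3))


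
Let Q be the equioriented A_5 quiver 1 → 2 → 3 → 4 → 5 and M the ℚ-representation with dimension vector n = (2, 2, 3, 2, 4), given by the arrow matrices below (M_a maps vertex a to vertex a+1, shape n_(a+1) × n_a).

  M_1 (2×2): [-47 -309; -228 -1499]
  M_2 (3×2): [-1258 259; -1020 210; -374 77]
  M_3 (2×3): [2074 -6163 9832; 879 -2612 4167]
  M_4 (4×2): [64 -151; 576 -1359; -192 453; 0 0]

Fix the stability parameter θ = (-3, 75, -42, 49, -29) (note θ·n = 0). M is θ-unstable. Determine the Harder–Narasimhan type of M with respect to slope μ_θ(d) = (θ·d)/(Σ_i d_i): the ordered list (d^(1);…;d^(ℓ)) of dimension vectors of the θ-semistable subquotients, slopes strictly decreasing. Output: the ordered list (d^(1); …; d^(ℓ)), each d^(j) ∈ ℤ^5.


Interval decomposition of M: I[1,2], I[1,3], I[3,4], I[3,5], I[5,5]^3.
HN type (ℓ=7): μ^(1)=75; μ^(2)=49; μ^(3)=33/2; μ^(4)=10; μ^(5)=-3; μ^(6)=-29; μ^(7)=-42

((0, 1, 0, 0, 0); (0, 0, 0, 1, 0); (0, 1, 1, 0, 0); (0, 0, 0, 1, 1); (2, 0, 0, 0, 0); (0, 0, 0, 0, 3); (0, 0, 2, 0, 0))


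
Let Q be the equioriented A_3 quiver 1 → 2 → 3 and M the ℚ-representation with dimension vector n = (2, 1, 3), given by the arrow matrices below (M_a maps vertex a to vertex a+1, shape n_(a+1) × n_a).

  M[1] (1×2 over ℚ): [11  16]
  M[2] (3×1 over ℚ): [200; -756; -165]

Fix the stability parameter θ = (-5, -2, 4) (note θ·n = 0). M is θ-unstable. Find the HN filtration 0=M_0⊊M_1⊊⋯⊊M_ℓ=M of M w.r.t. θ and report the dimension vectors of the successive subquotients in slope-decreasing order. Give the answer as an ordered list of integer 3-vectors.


Via rank(M_{q-1}∘⋯∘M_p): M ≅ I[1,1], I[1,3], I[3,3]^2.
μ_θ-semistable layers: μ^(1)=4; μ^(2)=-2; μ^(3)=-5

((0, 0, 3); (0, 1, 0); (2, 0, 0))


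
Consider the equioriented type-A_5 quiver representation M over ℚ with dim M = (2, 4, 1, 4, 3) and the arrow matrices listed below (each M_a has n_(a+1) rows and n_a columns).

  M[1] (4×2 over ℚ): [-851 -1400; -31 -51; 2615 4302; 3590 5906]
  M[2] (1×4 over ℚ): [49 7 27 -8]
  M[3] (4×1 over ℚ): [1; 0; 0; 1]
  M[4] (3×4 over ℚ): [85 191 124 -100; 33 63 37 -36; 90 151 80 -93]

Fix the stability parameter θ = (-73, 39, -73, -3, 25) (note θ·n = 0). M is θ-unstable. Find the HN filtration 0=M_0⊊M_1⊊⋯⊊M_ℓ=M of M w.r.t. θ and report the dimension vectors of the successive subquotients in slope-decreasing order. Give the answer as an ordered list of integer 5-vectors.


Barcode: M ≅ I[1,2], I[1,5], I[2,2]^2, I[4,4], I[4,5]^2. HN layers by μ_θ (5 steps, strictly decreasing):
  μ^(1)=39; μ^(2)=25; μ^(3)=-3; μ^(4)=-17; μ^(5)=-73

((0, 3, 0, 0, 0); (0, 0, 0, 0, 3); (0, 0, 0, 4, 0); (0, 1, 1, 0, 0); (2, 0, 0, 0, 0))


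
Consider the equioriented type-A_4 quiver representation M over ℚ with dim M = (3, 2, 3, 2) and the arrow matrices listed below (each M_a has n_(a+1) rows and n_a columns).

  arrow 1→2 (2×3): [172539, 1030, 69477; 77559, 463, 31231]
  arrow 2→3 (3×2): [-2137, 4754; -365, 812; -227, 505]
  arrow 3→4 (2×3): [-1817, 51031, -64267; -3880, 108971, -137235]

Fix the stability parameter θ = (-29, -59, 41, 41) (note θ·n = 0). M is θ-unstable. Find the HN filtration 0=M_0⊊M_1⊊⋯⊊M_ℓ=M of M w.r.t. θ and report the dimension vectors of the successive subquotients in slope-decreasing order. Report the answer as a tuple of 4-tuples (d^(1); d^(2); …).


Interval decomposition of M: I[1,1], I[1,4]^2, I[3,3].
HN type (ℓ=3): μ^(1)=41; μ^(2)=-29; μ^(3)=-44

((0, 0, 3, 2); (1, 0, 0, 0); (2, 2, 0, 0))


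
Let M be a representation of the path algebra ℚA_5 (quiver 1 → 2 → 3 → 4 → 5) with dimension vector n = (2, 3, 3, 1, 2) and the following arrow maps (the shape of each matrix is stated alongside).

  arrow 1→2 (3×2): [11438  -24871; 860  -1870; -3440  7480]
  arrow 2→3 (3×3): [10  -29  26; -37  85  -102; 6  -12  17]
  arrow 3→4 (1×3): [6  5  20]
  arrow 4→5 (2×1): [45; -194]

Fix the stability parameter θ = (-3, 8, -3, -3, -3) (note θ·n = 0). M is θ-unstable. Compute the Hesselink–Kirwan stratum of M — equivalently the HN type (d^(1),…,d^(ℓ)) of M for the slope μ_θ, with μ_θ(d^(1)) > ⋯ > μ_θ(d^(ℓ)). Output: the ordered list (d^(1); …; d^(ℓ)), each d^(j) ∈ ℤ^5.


Interval decomposition of M: I[1,1], I[1,5], I[2,3]^2, I[5,5].
HN type (ℓ=3): μ^(1)=5/2; μ^(2)=-1/4; μ^(3)=-3

((0, 2, 2, 0, 0); (0, 1, 1, 1, 1); (2, 0, 0, 0, 1))


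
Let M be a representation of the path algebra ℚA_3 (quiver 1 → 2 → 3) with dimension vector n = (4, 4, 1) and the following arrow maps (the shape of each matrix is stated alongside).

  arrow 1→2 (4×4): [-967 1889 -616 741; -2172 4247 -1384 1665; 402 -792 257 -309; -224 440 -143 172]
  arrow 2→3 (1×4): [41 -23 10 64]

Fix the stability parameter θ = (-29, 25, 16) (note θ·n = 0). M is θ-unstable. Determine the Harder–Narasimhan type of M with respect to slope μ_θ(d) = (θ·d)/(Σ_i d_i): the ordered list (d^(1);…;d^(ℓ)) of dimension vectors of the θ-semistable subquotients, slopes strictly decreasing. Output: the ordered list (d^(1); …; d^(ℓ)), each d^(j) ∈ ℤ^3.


Via rank(M_{q-1}∘⋯∘M_p): M ≅ I[1,2]^3, I[1,3].
μ_θ-semistable layers: μ^(1)=25; μ^(2)=41/2; μ^(3)=-29

((0, 3, 0); (0, 1, 1); (4, 0, 0))


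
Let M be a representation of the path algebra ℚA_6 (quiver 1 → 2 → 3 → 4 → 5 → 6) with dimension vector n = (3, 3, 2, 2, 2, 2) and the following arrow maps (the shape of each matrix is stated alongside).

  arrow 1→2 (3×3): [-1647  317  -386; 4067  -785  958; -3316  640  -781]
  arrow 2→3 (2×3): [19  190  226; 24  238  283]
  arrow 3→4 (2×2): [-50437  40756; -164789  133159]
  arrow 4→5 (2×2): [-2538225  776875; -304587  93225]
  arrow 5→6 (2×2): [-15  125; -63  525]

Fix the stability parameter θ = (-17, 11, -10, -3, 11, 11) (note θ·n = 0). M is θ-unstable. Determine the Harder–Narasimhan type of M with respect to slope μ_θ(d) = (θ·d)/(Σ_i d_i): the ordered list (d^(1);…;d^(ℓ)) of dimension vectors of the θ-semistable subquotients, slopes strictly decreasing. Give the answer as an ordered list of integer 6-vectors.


Via rank(M_{q-1}∘⋯∘M_p): M ≅ I[1,2], I[1,4], I[1,5], I[5,6], I[6,6].
μ_θ-semistable layers: μ^(1)=11; μ^(2)=-2/3; μ^(3)=-17

((0, 1, 0, 0, 2, 2); (0, 2, 2, 2, 0, 0); (3, 0, 0, 0, 0, 0))


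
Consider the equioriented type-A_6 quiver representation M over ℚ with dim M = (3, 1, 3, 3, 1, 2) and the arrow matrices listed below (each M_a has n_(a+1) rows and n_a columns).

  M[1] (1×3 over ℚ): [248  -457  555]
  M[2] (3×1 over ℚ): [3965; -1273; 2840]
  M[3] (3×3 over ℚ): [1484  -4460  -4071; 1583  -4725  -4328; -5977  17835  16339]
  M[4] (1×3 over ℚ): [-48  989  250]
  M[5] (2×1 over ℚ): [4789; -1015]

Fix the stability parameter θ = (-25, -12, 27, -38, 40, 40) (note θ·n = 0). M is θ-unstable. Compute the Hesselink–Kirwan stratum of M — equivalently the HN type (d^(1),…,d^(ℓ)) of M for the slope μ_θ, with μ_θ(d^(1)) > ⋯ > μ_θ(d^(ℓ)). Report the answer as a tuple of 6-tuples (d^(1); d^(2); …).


Barcode: M ≅ I[1,1]^2, I[1,3], I[3,4], I[3,6], I[4,4], I[6,6]. HN layers by μ_θ (6 steps, strictly decreasing):
  μ^(1)=40; μ^(2)=27; μ^(3)=-11/2; μ^(4)=-12; μ^(5)=-25; μ^(6)=-38

((0, 0, 0, 0, 1, 2); (0, 0, 1, 0, 0, 0); (0, 0, 2, 2, 0, 0); (0, 1, 0, 0, 0, 0); (3, 0, 0, 0, 0, 0); (0, 0, 0, 1, 0, 0))


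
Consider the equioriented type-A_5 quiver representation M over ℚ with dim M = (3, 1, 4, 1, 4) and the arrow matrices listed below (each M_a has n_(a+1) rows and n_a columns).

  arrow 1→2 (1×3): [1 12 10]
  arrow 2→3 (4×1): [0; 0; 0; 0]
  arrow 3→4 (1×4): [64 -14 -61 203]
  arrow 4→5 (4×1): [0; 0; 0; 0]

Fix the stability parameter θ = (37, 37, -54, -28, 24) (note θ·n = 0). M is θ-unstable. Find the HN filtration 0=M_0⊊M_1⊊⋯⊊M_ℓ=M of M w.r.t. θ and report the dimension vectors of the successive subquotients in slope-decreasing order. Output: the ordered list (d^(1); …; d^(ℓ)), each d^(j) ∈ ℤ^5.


Via rank(M_{q-1}∘⋯∘M_p): M ≅ I[1,1]^2, I[1,2], I[3,3]^3, I[3,4], I[5,5]^4.
μ_θ-semistable layers: μ^(1)=37; μ^(2)=24; μ^(3)=-28; μ^(4)=-54

((3, 1, 0, 0, 0); (0, 0, 0, 0, 4); (0, 0, 0, 1, 0); (0, 0, 4, 0, 0))


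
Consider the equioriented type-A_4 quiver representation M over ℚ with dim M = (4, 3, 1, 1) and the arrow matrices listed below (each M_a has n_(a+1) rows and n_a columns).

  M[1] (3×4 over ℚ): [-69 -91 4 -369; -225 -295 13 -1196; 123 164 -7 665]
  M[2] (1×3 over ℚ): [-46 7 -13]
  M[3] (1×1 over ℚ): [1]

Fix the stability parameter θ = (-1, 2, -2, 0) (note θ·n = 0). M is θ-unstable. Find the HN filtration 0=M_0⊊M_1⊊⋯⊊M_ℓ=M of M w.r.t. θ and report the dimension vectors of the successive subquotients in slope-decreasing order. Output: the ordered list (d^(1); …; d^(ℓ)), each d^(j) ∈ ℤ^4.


Via rank(M_{q-1}∘⋯∘M_p): M ≅ I[1,1], I[1,2]^2, I[1,4].
μ_θ-semistable layers: μ^(1)=2; μ^(2)=0; μ^(3)=-1

((0, 2, 0, 0); (0, 1, 1, 1); (4, 0, 0, 0))


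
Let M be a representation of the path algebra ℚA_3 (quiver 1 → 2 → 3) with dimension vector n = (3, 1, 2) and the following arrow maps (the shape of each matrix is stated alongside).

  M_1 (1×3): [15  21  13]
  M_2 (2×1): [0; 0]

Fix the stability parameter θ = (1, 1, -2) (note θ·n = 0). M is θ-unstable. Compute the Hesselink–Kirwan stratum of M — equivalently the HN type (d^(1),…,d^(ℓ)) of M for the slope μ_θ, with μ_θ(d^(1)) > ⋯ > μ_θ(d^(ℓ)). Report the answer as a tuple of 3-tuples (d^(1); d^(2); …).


Via rank(M_{q-1}∘⋯∘M_p): M ≅ I[1,1]^2, I[1,2], I[3,3]^2.
μ_θ-semistable layers: μ^(1)=1; μ^(2)=-2

((3, 1, 0); (0, 0, 2))


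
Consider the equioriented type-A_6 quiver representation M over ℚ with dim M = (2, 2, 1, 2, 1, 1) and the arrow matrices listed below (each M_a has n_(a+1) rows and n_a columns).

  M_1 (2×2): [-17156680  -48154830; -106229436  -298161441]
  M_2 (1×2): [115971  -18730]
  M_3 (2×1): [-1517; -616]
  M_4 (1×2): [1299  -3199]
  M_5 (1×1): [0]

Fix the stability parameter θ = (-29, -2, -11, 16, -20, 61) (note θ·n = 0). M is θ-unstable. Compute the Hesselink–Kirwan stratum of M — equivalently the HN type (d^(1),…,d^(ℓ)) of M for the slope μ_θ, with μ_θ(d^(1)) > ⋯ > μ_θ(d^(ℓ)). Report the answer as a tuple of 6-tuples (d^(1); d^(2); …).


Via rank(M_{q-1}∘⋯∘M_p): M ≅ I[1,1], I[1,2], I[2,5], I[4,4], I[6,6].
μ_θ-semistable layers: μ^(1)=61; μ^(2)=16; μ^(3)=-2; μ^(4)=-13/2; μ^(5)=-29

((0, 0, 0, 0, 0, 1); (0, 0, 0, 1, 0, 0); (0, 1, 0, 1, 1, 0); (0, 1, 1, 0, 0, 0); (2, 0, 0, 0, 0, 0))


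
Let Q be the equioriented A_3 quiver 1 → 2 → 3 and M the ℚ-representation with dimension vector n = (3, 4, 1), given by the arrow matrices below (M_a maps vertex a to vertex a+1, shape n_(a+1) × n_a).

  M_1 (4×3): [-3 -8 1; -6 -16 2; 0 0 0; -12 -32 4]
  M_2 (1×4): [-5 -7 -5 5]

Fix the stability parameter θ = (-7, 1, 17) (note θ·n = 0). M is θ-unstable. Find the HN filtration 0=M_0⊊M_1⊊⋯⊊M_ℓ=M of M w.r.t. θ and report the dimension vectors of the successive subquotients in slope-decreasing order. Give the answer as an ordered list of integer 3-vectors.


Via rank(M_{q-1}∘⋯∘M_p): M ≅ I[1,1]^2, I[1,3], I[2,2]^3.
μ_θ-semistable layers: μ^(1)=17; μ^(2)=1; μ^(3)=-7

((0, 0, 1); (0, 4, 0); (3, 0, 0))


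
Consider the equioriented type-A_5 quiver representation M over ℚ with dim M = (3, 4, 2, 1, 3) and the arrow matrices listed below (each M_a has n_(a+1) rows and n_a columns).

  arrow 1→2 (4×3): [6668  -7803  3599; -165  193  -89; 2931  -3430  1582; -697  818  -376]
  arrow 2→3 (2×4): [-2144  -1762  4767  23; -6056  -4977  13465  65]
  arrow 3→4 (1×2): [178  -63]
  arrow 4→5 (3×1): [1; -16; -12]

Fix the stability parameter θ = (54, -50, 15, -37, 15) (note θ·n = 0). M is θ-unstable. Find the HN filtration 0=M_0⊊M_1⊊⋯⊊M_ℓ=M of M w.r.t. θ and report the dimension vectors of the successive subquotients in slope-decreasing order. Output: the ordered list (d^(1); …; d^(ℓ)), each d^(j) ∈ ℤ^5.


Via rank(M_{q-1}∘⋯∘M_p): M ≅ I[1,2], I[1,3], I[1,5], I[2,2], I[5,5]^2.
μ_θ-semistable layers: μ^(1)=15; μ^(2)=2; μ^(3)=-9/2; μ^(4)=-50

((0, 0, 1, 0, 3); (2, 2, 0, 0, 0); (1, 1, 1, 1, 0); (0, 1, 0, 0, 0))


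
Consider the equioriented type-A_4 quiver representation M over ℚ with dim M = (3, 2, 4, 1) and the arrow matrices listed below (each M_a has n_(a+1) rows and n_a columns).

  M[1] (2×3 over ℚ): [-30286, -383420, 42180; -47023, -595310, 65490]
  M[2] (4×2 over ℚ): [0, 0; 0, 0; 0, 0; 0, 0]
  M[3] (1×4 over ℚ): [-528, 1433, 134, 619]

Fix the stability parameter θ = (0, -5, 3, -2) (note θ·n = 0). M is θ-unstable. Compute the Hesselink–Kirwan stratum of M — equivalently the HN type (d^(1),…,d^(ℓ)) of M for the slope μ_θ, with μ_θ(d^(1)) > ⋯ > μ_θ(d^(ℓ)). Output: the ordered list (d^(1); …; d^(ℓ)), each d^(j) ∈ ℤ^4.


Interval decomposition of M: I[1,1]^2, I[1,2], I[2,2], I[3,3]^3, I[3,4].
HN type (ℓ=5): μ^(1)=3; μ^(2)=1/2; μ^(3)=0; μ^(4)=-5/2; μ^(5)=-5

((0, 0, 3, 0); (0, 0, 1, 1); (2, 0, 0, 0); (1, 1, 0, 0); (0, 1, 0, 0))


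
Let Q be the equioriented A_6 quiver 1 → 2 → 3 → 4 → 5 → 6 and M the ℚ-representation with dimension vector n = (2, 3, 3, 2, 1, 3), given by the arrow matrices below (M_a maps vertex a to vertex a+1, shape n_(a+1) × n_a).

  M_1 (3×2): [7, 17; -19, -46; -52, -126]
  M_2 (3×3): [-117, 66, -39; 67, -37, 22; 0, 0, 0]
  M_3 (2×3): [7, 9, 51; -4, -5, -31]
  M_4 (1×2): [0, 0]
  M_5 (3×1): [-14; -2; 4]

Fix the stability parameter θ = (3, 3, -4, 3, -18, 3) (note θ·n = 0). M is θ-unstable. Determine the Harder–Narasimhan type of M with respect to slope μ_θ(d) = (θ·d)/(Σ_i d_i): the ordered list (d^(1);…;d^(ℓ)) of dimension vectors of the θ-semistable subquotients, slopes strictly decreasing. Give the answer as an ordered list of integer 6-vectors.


Via rank(M_{q-1}∘⋯∘M_p): M ≅ I[1,4]^2, I[2,2], I[3,3], I[5,6], I[6,6]^2.
μ_θ-semistable layers: μ^(1)=3; μ^(2)=2/3; μ^(3)=-4; μ^(4)=-18

((0, 1, 0, 2, 0, 3); (2, 2, 2, 0, 0, 0); (0, 0, 1, 0, 0, 0); (0, 0, 0, 0, 1, 0))


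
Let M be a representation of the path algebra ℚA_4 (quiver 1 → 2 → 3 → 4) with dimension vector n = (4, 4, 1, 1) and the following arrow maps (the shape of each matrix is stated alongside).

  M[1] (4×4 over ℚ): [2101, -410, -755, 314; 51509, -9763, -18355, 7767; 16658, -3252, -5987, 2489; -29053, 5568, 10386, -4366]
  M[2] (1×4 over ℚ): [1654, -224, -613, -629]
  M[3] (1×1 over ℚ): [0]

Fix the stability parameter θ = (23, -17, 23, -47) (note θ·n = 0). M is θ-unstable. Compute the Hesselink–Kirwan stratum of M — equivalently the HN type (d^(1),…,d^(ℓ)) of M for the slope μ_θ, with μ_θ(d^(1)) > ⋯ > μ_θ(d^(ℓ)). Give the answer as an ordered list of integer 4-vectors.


Interval decomposition of M: I[1,2]^3, I[1,3], I[4,4].
HN type (ℓ=3): μ^(1)=23; μ^(2)=3; μ^(3)=-47

((0, 0, 1, 0); (4, 4, 0, 0); (0, 0, 0, 1))


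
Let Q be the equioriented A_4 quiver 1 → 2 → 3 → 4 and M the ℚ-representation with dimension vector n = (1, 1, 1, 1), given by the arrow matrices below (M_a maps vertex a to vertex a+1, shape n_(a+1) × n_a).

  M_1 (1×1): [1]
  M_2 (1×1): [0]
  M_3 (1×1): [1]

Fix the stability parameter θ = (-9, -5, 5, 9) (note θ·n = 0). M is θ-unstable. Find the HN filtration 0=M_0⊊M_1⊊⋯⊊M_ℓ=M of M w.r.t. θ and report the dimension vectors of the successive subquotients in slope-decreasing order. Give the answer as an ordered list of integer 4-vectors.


Via rank(M_{q-1}∘⋯∘M_p): M ≅ I[1,2], I[3,4].
μ_θ-semistable layers: μ^(1)=9; μ^(2)=5; μ^(3)=-5; μ^(4)=-9

((0, 0, 0, 1); (0, 0, 1, 0); (0, 1, 0, 0); (1, 0, 0, 0))


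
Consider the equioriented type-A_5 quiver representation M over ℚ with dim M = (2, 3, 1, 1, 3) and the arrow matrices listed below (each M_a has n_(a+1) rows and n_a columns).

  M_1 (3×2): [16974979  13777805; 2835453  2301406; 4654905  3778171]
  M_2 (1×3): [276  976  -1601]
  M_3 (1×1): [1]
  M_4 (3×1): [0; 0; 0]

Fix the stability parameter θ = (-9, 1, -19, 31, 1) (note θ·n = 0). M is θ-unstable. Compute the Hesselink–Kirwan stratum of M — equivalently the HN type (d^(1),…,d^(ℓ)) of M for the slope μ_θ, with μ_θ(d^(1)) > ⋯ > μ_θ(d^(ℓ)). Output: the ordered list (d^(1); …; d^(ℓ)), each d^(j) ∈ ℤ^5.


Interval decomposition of M: I[1,2], I[1,4], I[2,2], I[5,5]^3.
HN type (ℓ=3): μ^(1)=31; μ^(2)=1; μ^(3)=-9

((0, 0, 0, 1, 0); (0, 2, 0, 0, 3); (2, 1, 1, 0, 0))


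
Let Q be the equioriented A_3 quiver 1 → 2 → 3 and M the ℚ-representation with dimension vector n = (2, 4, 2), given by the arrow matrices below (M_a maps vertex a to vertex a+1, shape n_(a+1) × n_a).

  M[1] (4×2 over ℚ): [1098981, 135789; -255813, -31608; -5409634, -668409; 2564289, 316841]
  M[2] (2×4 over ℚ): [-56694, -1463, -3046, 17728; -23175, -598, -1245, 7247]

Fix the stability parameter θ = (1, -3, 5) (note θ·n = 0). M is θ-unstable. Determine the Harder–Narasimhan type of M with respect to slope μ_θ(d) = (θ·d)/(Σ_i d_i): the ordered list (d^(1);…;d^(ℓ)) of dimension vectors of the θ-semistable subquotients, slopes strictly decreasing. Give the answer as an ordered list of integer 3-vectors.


Via rank(M_{q-1}∘⋯∘M_p): M ≅ I[1,3]^2, I[2,2]^2.
μ_θ-semistable layers: μ^(1)=5; μ^(2)=-1; μ^(3)=-3

((0, 0, 2); (2, 2, 0); (0, 2, 0))


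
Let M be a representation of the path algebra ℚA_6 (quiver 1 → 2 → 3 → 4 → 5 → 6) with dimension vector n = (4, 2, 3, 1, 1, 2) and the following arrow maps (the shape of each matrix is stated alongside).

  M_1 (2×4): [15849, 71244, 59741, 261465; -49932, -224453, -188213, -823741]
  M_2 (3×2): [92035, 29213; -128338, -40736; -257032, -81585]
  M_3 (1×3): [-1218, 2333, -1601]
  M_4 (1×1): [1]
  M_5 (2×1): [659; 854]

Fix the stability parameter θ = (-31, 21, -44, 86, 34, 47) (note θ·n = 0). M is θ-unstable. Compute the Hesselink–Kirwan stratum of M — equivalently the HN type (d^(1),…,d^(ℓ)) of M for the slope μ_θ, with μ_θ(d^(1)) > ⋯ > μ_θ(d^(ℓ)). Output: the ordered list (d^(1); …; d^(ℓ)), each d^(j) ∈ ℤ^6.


Interval decomposition of M: I[1,1]^2, I[1,3], I[1,6], I[3,3], I[6,6].
HN type (ℓ=5): μ^(1)=167/3; μ^(2)=47; μ^(3)=-23/2; μ^(4)=-31; μ^(5)=-44

((0, 0, 0, 1, 1, 1); (0, 0, 0, 0, 0, 1); (0, 2, 2, 0, 0, 0); (4, 0, 0, 0, 0, 0); (0, 0, 1, 0, 0, 0))


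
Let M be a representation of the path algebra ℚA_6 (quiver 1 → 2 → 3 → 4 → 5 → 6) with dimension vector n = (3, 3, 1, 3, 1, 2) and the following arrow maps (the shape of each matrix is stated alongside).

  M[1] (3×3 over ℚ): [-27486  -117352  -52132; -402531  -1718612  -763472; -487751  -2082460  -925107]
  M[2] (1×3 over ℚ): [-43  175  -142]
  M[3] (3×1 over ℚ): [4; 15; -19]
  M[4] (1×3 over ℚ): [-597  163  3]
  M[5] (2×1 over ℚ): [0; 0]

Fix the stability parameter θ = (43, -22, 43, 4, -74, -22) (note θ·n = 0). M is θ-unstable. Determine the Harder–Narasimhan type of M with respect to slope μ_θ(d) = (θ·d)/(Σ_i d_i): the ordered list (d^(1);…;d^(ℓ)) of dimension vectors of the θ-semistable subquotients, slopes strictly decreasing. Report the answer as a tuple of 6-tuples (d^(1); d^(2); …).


Barcode: M ≅ I[1,1], I[1,2], I[1,4], I[2,2], I[4,4], I[4,5], I[6,6]^2. HN layers by μ_θ (6 steps, strictly decreasing):
  μ^(1)=43; μ^(2)=47/2; μ^(3)=21/2; μ^(4)=4; μ^(5)=-22; μ^(6)=-35

((1, 0, 0, 0, 0, 0); (0, 0, 1, 1, 0, 0); (2, 2, 0, 0, 0, 0); (0, 0, 0, 1, 0, 0); (0, 1, 0, 0, 0, 2); (0, 0, 0, 1, 1, 0))


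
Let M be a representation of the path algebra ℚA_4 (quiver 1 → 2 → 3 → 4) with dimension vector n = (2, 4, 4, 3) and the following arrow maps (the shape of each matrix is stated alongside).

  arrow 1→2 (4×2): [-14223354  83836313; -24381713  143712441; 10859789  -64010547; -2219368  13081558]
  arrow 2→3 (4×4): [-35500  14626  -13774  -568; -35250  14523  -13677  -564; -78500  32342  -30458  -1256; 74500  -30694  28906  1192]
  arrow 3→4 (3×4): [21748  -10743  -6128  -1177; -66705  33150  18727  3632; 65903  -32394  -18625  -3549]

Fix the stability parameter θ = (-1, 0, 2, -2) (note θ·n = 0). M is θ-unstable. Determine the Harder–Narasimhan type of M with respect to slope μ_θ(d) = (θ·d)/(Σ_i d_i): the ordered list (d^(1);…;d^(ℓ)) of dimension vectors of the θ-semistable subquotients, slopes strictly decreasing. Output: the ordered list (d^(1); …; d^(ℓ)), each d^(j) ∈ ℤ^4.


Via rank(M_{q-1}∘⋯∘M_p): M ≅ I[1,2]^2, I[2,2], I[2,4], I[3,3], I[3,4]^2.
μ_θ-semistable layers: μ^(1)=2; μ^(2)=0; μ^(3)=-1

((0, 0, 1, 0); (0, 4, 3, 3); (2, 0, 0, 0))


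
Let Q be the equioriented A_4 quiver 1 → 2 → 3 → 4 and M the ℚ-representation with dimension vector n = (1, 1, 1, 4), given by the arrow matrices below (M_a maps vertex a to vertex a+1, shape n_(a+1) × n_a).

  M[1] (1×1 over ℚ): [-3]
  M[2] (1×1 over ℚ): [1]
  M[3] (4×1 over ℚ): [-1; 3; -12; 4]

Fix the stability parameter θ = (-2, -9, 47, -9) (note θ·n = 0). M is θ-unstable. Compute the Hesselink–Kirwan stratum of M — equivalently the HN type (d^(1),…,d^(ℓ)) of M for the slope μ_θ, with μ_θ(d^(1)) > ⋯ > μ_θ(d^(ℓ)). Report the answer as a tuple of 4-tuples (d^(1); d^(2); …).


Barcode: M ≅ I[1,4], I[4,4]^3. HN layers by μ_θ (3 steps, strictly decreasing):
  μ^(1)=19; μ^(2)=-11/2; μ^(3)=-9

((0, 0, 1, 1); (1, 1, 0, 0); (0, 0, 0, 3))


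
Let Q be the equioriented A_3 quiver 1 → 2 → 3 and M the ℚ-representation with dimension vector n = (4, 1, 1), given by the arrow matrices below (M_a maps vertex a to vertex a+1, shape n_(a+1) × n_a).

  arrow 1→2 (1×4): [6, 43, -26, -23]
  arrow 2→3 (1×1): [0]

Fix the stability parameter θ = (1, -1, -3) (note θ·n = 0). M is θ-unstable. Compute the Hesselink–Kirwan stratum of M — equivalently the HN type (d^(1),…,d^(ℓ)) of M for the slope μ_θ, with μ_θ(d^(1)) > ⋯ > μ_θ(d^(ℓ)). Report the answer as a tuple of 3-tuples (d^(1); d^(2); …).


Interval decomposition of M: I[1,1]^3, I[1,2], I[3,3].
HN type (ℓ=3): μ^(1)=1; μ^(2)=0; μ^(3)=-3

((3, 0, 0); (1, 1, 0); (0, 0, 1))


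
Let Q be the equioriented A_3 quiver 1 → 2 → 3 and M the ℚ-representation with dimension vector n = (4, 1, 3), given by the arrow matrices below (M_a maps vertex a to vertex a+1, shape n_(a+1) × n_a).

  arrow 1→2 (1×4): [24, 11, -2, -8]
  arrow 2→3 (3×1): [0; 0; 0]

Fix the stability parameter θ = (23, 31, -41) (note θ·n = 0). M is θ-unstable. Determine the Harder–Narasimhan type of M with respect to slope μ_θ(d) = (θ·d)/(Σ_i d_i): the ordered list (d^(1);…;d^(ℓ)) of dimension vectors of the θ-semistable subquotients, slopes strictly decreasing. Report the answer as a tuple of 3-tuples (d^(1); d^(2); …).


Interval decomposition of M: I[1,1]^3, I[1,2], I[3,3]^3.
HN type (ℓ=3): μ^(1)=31; μ^(2)=23; μ^(3)=-41

((0, 1, 0); (4, 0, 0); (0, 0, 3))


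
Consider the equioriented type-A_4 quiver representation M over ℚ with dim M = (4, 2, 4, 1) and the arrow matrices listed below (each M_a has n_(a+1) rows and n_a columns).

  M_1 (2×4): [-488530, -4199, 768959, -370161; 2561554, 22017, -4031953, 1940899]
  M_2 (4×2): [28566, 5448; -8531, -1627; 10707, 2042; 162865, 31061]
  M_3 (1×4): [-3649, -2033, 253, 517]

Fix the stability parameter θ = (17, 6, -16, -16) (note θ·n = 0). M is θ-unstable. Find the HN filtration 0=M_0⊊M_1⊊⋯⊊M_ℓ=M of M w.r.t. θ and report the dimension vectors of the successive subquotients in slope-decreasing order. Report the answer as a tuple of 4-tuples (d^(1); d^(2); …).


Interval decomposition of M: I[1,1]^2, I[1,3], I[1,4], I[3,3]^2.
HN type (ℓ=4): μ^(1)=17; μ^(2)=7/3; μ^(3)=-9/4; μ^(4)=-16

((2, 0, 0, 0); (1, 1, 1, 0); (1, 1, 1, 1); (0, 0, 2, 0))


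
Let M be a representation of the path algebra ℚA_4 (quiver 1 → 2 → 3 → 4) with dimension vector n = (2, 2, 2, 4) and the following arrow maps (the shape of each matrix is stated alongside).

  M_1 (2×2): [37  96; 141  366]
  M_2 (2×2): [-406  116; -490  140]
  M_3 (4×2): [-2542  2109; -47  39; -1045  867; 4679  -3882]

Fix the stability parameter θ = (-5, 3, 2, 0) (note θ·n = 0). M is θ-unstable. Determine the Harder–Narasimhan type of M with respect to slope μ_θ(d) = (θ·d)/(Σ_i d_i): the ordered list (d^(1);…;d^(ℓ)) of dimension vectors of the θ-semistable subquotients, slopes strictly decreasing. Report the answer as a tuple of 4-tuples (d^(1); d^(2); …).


Interval decomposition of M: I[1,2], I[1,4], I[3,4], I[4,4]^2.
HN type (ℓ=5): μ^(1)=3; μ^(2)=5/3; μ^(3)=1; μ^(4)=0; μ^(5)=-5

((0, 1, 0, 0); (0, 1, 1, 1); (0, 0, 1, 1); (0, 0, 0, 2); (2, 0, 0, 0))


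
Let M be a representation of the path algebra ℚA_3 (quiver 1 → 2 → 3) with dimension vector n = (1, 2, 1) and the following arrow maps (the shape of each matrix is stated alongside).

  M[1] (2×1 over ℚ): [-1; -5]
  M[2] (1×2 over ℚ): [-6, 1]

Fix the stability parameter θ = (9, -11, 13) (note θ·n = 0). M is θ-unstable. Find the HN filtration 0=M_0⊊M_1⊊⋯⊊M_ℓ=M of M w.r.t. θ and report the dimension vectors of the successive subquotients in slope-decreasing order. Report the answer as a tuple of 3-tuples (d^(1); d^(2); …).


Barcode: M ≅ I[1,3], I[2,2]. HN layers by μ_θ (3 steps, strictly decreasing):
  μ^(1)=13; μ^(2)=-1; μ^(3)=-11

((0, 0, 1); (1, 1, 0); (0, 1, 0))


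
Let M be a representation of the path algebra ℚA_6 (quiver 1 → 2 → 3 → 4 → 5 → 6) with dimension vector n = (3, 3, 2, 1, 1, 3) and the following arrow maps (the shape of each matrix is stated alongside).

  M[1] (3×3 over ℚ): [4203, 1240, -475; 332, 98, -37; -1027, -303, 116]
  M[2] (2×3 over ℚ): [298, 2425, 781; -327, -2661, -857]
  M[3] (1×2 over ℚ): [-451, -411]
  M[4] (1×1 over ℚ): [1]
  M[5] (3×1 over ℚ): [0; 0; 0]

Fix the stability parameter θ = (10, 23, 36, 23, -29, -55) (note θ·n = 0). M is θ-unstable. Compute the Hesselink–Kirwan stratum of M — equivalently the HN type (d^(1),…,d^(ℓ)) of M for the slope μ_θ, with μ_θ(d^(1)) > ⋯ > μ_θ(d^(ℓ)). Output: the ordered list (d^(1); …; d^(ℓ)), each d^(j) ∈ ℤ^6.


Interval decomposition of M: I[1,2], I[1,3], I[1,5], I[6,6]^3.
HN type (ℓ=5): μ^(1)=36; μ^(2)=23; μ^(3)=53/4; μ^(4)=10; μ^(5)=-55

((0, 0, 1, 0, 0, 0); (0, 2, 0, 0, 0, 0); (0, 1, 1, 1, 1, 0); (3, 0, 0, 0, 0, 0); (0, 0, 0, 0, 0, 3))


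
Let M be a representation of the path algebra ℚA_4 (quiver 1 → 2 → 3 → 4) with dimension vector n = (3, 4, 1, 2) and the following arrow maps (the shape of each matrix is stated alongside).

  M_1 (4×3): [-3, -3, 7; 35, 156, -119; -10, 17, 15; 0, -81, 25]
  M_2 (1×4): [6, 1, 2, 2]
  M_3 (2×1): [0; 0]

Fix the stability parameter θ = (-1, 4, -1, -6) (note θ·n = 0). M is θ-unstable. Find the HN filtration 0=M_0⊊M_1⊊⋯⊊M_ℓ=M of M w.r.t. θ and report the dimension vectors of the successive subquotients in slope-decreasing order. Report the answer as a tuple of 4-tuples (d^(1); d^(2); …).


Barcode: M ≅ I[1,2]^2, I[1,3], I[2,2], I[4,4]^2. HN layers by μ_θ (4 steps, strictly decreasing):
  μ^(1)=4; μ^(2)=3/2; μ^(3)=-1; μ^(4)=-6

((0, 3, 0, 0); (0, 1, 1, 0); (3, 0, 0, 0); (0, 0, 0, 2))


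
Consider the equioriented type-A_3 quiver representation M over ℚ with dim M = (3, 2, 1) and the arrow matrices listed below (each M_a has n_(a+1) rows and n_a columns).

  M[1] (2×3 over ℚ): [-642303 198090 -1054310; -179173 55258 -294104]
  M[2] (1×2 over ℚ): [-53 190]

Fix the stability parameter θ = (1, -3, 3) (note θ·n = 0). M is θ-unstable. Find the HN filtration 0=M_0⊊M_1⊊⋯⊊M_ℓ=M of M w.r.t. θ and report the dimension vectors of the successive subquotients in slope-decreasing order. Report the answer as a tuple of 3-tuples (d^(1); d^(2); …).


Barcode: M ≅ I[1,1], I[1,2], I[1,3]. HN layers by μ_θ (3 steps, strictly decreasing):
  μ^(1)=3; μ^(2)=1; μ^(3)=-1

((0, 0, 1); (1, 0, 0); (2, 2, 0))


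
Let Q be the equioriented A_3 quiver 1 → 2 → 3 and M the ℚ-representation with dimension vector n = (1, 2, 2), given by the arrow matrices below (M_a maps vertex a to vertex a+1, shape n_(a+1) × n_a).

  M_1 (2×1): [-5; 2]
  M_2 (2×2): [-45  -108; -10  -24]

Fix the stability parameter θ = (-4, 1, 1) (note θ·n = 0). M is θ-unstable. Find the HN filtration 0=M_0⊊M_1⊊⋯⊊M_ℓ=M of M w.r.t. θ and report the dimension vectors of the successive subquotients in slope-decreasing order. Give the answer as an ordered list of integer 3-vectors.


Barcode: M ≅ I[1,3], I[2,2], I[3,3]. HN layers by μ_θ (2 steps, strictly decreasing):
  μ^(1)=1; μ^(2)=-4

((0, 2, 2); (1, 0, 0))


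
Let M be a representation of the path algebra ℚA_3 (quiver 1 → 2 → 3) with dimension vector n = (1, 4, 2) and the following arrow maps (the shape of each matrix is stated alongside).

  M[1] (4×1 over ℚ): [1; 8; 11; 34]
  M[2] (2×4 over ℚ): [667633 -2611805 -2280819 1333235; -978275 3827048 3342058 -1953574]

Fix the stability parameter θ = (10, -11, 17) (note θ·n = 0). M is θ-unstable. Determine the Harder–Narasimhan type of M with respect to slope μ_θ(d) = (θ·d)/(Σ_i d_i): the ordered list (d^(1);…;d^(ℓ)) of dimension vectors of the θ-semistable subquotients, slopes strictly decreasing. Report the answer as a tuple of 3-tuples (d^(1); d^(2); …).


Interval decomposition of M: I[1,3], I[2,2]^2, I[2,3].
HN type (ℓ=3): μ^(1)=17; μ^(2)=-1/2; μ^(3)=-11

((0, 0, 2); (1, 1, 0); (0, 3, 0))


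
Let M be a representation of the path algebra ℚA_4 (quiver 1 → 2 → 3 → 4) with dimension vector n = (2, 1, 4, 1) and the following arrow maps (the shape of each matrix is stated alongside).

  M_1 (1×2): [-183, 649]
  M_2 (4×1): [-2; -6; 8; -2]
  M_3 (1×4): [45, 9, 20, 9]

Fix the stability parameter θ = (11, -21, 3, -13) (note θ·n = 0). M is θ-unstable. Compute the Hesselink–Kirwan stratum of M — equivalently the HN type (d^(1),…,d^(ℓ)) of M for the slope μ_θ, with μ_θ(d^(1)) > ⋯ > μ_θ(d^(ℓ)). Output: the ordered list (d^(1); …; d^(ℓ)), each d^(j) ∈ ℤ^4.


Interval decomposition of M: I[1,1], I[1,4], I[3,3]^3.
HN type (ℓ=3): μ^(1)=11; μ^(2)=3; μ^(3)=-5

((1, 0, 0, 0); (0, 0, 3, 0); (1, 1, 1, 1))


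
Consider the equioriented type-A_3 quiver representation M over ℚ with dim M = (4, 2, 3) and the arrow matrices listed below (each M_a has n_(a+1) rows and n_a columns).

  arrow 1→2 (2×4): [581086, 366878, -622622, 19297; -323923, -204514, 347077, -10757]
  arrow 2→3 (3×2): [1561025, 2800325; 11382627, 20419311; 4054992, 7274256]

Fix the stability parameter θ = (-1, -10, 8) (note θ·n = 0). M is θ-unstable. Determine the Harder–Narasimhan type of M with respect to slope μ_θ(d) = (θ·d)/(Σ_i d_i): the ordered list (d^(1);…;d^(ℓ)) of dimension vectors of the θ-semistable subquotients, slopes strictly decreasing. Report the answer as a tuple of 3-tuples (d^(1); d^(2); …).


Via rank(M_{q-1}∘⋯∘M_p): M ≅ I[1,1]^2, I[1,2], I[1,3], I[3,3]^2.
μ_θ-semistable layers: μ^(1)=8; μ^(2)=-1; μ^(3)=-11/2

((0, 0, 3); (2, 0, 0); (2, 2, 0))
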